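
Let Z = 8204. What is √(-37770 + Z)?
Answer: I*√29566 ≈ 171.95*I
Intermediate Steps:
√(-37770 + Z) = √(-37770 + 8204) = √(-29566) = I*√29566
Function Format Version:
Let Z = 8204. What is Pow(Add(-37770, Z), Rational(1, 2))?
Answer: Mul(I, Pow(29566, Rational(1, 2))) ≈ Mul(171.95, I)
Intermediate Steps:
Pow(Add(-37770, Z), Rational(1, 2)) = Pow(Add(-37770, 8204), Rational(1, 2)) = Pow(-29566, Rational(1, 2)) = Mul(I, Pow(29566, Rational(1, 2)))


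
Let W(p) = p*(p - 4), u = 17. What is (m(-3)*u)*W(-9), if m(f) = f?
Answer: -5967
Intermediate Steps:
W(p) = p*(-4 + p)
(m(-3)*u)*W(-9) = (-3*17)*(-9*(-4 - 9)) = -(-459)*(-13) = -51*117 = -5967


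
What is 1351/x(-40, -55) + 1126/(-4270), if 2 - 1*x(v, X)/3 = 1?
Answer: 2882696/6405 ≈ 450.07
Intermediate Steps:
x(v, X) = 3 (x(v, X) = 6 - 3*1 = 6 - 3 = 3)
1351/x(-40, -55) + 1126/(-4270) = 1351/3 + 1126/(-4270) = 1351*(⅓) + 1126*(-1/4270) = 1351/3 - 563/2135 = 2882696/6405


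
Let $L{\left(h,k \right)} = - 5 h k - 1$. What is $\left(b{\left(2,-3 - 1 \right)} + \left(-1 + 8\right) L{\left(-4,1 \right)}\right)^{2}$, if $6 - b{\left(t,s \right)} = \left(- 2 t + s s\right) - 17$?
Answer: $20736$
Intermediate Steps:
$L{\left(h,k \right)} = -1 - 5 h k$ ($L{\left(h,k \right)} = - 5 h k - 1 = -1 - 5 h k$)
$b{\left(t,s \right)} = 23 - s^{2} + 2 t$ ($b{\left(t,s \right)} = 6 - \left(\left(- 2 t + s s\right) - 17\right) = 6 - \left(\left(- 2 t + s^{2}\right) - 17\right) = 6 - \left(\left(s^{2} - 2 t\right) - 17\right) = 6 - \left(-17 + s^{2} - 2 t\right) = 6 + \left(17 - s^{2} + 2 t\right) = 23 - s^{2} + 2 t$)
$\left(b{\left(2,-3 - 1 \right)} + \left(-1 + 8\right) L{\left(-4,1 \right)}\right)^{2} = \left(\left(23 - \left(-3 - 1\right)^{2} + 2 \cdot 2\right) + \left(-1 + 8\right) \left(-1 - \left(-20\right) 1\right)\right)^{2} = \left(\left(23 - \left(-4\right)^{2} + 4\right) + 7 \left(-1 + 20\right)\right)^{2} = \left(\left(23 - 16 + 4\right) + 7 \cdot 19\right)^{2} = \left(\left(23 - 16 + 4\right) + 133\right)^{2} = \left(11 + 133\right)^{2} = 144^{2} = 20736$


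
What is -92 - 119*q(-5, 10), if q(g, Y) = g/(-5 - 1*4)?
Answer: -1423/9 ≈ -158.11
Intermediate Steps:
q(g, Y) = -g/9 (q(g, Y) = g/(-5 - 4) = g/(-9) = g*(-1/9) = -g/9)
-92 - 119*q(-5, 10) = -92 - (-119)*(-5)/9 = -92 - 119*5/9 = -92 - 595/9 = -1423/9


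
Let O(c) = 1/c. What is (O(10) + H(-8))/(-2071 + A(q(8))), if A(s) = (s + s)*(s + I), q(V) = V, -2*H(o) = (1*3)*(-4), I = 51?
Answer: -61/11270 ≈ -0.0054126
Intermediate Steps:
H(o) = 6 (H(o) = -1*3*(-4)/2 = -3*(-4)/2 = -½*(-12) = 6)
A(s) = 2*s*(51 + s) (A(s) = (s + s)*(s + 51) = (2*s)*(51 + s) = 2*s*(51 + s))
(O(10) + H(-8))/(-2071 + A(q(8))) = (1/10 + 6)/(-2071 + 2*8*(51 + 8)) = (⅒ + 6)/(-2071 + 2*8*59) = 61/(10*(-2071 + 944)) = (61/10)/(-1127) = (61/10)*(-1/1127) = -61/11270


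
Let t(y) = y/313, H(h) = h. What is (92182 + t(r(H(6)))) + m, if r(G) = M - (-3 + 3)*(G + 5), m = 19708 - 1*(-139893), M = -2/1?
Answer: 78808077/313 ≈ 2.5178e+5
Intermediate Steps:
M = -2 (M = -2*1 = -2)
m = 159601 (m = 19708 + 139893 = 159601)
r(G) = -2 (r(G) = -2 - (-3 + 3)*(G + 5) = -2 - 0*(5 + G) = -2 - 1*0 = -2 + 0 = -2)
t(y) = y/313 (t(y) = y*(1/313) = y/313)
(92182 + t(r(H(6)))) + m = (92182 + (1/313)*(-2)) + 159601 = (92182 - 2/313) + 159601 = 28852964/313 + 159601 = 78808077/313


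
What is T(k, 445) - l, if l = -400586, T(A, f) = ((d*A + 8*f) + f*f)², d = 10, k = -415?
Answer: 38980979811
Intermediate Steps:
T(A, f) = (f² + 8*f + 10*A)² (T(A, f) = ((10*A + 8*f) + f*f)² = ((8*f + 10*A) + f²)² = (f² + 8*f + 10*A)²)
T(k, 445) - l = (445² + 8*445 + 10*(-415))² - 1*(-400586) = (198025 + 3560 - 4150)² + 400586 = 197435² + 400586 = 38980579225 + 400586 = 38980979811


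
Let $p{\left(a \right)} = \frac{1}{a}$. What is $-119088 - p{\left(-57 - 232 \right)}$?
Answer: $- \frac{34416431}{289} \approx -1.1909 \cdot 10^{5}$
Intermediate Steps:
$-119088 - p{\left(-57 - 232 \right)} = -119088 - \frac{1}{-57 - 232} = -119088 - \frac{1}{-289} = -119088 - - \frac{1}{289} = -119088 + \frac{1}{289} = - \frac{34416431}{289}$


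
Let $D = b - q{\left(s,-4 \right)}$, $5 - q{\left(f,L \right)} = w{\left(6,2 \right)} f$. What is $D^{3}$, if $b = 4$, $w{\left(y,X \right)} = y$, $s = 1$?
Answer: $125$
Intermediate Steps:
$q{\left(f,L \right)} = 5 - 6 f$
$D = 5$ ($D = 4 - \left(5 - 6\right) = 4 - -1 = 4 + 1 = 5$)
$D^{3} = 5^{3} = 125$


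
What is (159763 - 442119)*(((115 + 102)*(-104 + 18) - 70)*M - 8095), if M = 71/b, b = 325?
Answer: 1118368915532/325 ≈ 3.4411e+9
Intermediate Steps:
M = 71/325 ≈ 0.21846
(159763 - 442119)*(((115 + 102)*(-104 + 18) - 70)*M - 8095) = (159763 - 442119)*(((115 + 102)*(-104 + 18) - 70)*(71/325) - 8095) = -282356*((217*(-86) - 70)*(71/325) - 8095) = -282356*((-18662 - 70)*(71/325) - 8095) = -282356*(-18732*71/325 - 8095) = -282356*(-1329972/325 - 8095) = -282356*(-3960847/325) = 1118368915532/325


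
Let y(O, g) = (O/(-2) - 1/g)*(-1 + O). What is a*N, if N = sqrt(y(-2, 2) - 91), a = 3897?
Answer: 3897*I*sqrt(370)/2 ≈ 37480.0*I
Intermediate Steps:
y(O, g) = (-1 + O)*(-1/g - O/2) (y(O, g) = (O*(-1/2) - 1/g)*(-1 + O) = (-O/2 - 1/g)*(-1 + O) = (-1/g - O/2)*(-1 + O) = (-1 + O)*(-1/g - O/2))
N = I*sqrt(370)/2 (N = sqrt((1 - 1*(-2) - 1/2*(-2)*2*(-1 - 2))/2 - 91) = sqrt((1 + 2 - 1/2*(-2)*2*(-3))/2 - 91) = sqrt((1 + 2 - 6)/2 - 91) = sqrt((1/2)*(-3) - 91) = sqrt(-3/2 - 91) = sqrt(-185/2) = I*sqrt(370)/2 ≈ 9.6177*I)
a*N = 3897*(I*sqrt(370)/2) = 3897*I*sqrt(370)/2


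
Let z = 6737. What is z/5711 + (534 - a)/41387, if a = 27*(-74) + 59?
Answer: 292947522/236361157 ≈ 1.2394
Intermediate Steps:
a = -1939 (a = -1998 + 59 = -1939)
z/5711 + (534 - a)/41387 = 6737/5711 + (534 - 1*(-1939))/41387 = 6737*(1/5711) + (534 + 1939)*(1/41387) = 6737/5711 + 2473*(1/41387) = 6737/5711 + 2473/41387 = 292947522/236361157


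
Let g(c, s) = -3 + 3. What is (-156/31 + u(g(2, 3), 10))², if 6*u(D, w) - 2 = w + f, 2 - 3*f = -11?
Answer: 1661521/311364 ≈ 5.3363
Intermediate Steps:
f = 13/3 (f = ⅔ - ⅓*(-11) = ⅔ + 11/3 = 13/3 ≈ 4.3333)
g(c, s) = 0
u(D, w) = 19/18 + w/6 (u(D, w) = ⅓ + (w + 13/3)/6 = ⅓ + (13/3 + w)/6 = ⅓ + (13/18 + w/6) = 19/18 + w/6)
(-156/31 + u(g(2, 3), 10))² = (-156/31 + (19/18 + (⅙)*10))² = (-156*1/31 + (19/18 + 5/3))² = (-156/31 + 49/18)² = (-1289/558)² = 1661521/311364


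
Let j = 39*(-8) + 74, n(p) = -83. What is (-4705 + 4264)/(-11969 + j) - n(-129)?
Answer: 337874/4069 ≈ 83.036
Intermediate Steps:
j = -238 (j = -312 + 74 = -238)
(-4705 + 4264)/(-11969 + j) - n(-129) = (-4705 + 4264)/(-11969 - 238) - 1*(-83) = -441/(-12207) + 83 = -441*(-1/12207) + 83 = 147/4069 + 83 = 337874/4069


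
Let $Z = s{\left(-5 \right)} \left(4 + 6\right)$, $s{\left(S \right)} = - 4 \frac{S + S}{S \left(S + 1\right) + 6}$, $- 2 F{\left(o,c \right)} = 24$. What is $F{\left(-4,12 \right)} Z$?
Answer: $- \frac{2400}{13} \approx -184.62$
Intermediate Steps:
$F{\left(o,c \right)} = -12$ ($F{\left(o,c \right)} = \left(- \frac{1}{2}\right) 24 = -12$)
$s{\left(S \right)} = - \frac{8 S}{6 + S \left(1 + S\right)}$ ($s{\left(S \right)} = - 4 \frac{2 S}{S \left(1 + S\right) + 6} = - 4 \frac{2 S}{6 + S \left(1 + S\right)} = - \frac{8 S}{6 + S \left(1 + S\right)}$)
$Z = \frac{200}{13}$ ($Z = \left(-8\right) \left(-5\right) \frac{1}{6 - 5 + \left(-5\right)^{2}} \left(4 + 6\right) = \left(-8\right) \left(-5\right) \frac{1}{6 - 5 + 25} \cdot 10 = \left(-8\right) \left(-5\right) \frac{1}{26} \cdot 10 = \frac{20}{13} \cdot 10 = \frac{200}{13} \approx 15.385$)
$F{\left(-4,12 \right)} Z = \left(-12\right) \frac{200}{13} = - \frac{2400}{13}$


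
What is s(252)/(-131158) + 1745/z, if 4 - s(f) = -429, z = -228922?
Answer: -81998484/7506237919 ≈ -0.010924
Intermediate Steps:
s(f) = 433 (s(f) = 4 - 1*(-429) = 4 + 429 = 433)
s(252)/(-131158) + 1745/z = 433/(-131158) + 1745/(-228922) = 433*(-1/131158) + 1745*(-1/228922) = -433/131158 - 1745/228922 = -81998484/7506237919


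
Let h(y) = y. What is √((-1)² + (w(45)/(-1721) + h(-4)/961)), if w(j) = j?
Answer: 2*√690014298/53351 ≈ 0.98473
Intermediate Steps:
√((-1)² + (w(45)/(-1721) + h(-4)/961)) = √((-1)² + (45/(-1721) - 4/961)) = √(1 + (45*(-1/1721) - 4*1/961)) = √(1 + (-45/1721 - 4/961)) = √(1 - 50129/1653881) = √(1603752/1653881) = 2*√690014298/53351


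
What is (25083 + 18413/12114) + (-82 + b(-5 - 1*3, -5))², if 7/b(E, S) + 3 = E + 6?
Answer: 9703338221/302850 ≈ 32040.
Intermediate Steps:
b(E, S) = 7/(3 + E) (b(E, S) = 7/(-3 + (E + 6)) = 7/(-3 + (6 + E)) = 7/(3 + E))
(25083 + 18413/12114) + (-82 + b(-5 - 1*3, -5))² = (25083 + 18413/12114) + (-82 + 7/(3 + (-5 - 1*3)))² = (25083 + 18413*(1/12114)) + (-82 + 7/(3 + (-5 - 3)))² = (25083 + 18413/12114) + (-82 + 7/(3 - 8))² = 303873875/12114 + (-82 + 7/(-5))² = 303873875/12114 + (-82 + 7*(-⅕))² = 303873875/12114 + (-82 - 7/5)² = 303873875/12114 + (-417/5)² = 303873875/12114 + 173889/25 = 9703338221/302850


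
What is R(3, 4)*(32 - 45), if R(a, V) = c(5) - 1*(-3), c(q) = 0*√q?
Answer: -39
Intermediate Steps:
c(q) = 0
R(a, V) = 3 (R(a, V) = 0 - 1*(-3) = 0 + 3 = 3)
R(3, 4)*(32 - 45) = 3*(32 - 45) = 3*(-13) = -39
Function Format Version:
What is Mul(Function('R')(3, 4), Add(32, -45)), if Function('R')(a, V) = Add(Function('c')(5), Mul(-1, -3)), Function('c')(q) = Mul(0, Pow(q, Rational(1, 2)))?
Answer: -39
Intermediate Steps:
Function('c')(q) = 0
Function('R')(a, V) = 3 (Function('R')(a, V) = Add(0, Mul(-1, -3)) = Add(0, 3) = 3)
Mul(Function('R')(3, 4), Add(32, -45)) = Mul(3, Add(32, -45)) = Mul(3, -13) = -39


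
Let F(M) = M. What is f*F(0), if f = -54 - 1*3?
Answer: 0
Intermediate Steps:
f = -57 (f = -54 - 3 = -57)
f*F(0) = -57*0 = 0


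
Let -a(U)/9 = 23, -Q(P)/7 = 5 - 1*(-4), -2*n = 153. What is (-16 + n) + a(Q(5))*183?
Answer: -75947/2 ≈ -37974.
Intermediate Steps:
n = -153/2 (n = -1/2*153 = -153/2 ≈ -76.500)
Q(P) = -63 (Q(P) = -7*(5 - 1*(-4)) = -7*(5 + 4) = -7*9 = -63)
a(U) = -207 (a(U) = -9*23 = -207)
(-16 + n) + a(Q(5))*183 = (-16 - 153/2) - 207*183 = -185/2 - 37881 = -75947/2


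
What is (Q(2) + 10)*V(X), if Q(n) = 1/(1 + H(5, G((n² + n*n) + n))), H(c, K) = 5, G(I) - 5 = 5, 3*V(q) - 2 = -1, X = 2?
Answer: 61/18 ≈ 3.3889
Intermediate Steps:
V(q) = ⅓ (V(q) = ⅔ + (⅓)*(-1) = ⅔ - ⅓ = ⅓)
G(I) = 10 (G(I) = 5 + 5 = 10)
Q(n) = ⅙ (Q(n) = 1/(1 + 5) = 1/6 = ⅙)
(Q(2) + 10)*V(X) = (⅙ + 10)*(⅓) = (61/6)*(⅓) = 61/18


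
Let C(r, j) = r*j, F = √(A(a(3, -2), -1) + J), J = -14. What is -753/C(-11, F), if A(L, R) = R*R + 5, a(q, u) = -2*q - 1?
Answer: -753*I*√2/44 ≈ -24.202*I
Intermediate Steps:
a(q, u) = -1 - 2*q
A(L, R) = 5 + R² (A(L, R) = R² + 5 = 5 + R²)
F = 2*I*√2 (F = √((5 + (-1)²) - 14) = √((5 + 1) - 14) = √(6 - 14) = √(-8) = 2*I*√2 ≈ 2.8284*I)
C(r, j) = j*r
-753/C(-11, F) = -753*I*√2/44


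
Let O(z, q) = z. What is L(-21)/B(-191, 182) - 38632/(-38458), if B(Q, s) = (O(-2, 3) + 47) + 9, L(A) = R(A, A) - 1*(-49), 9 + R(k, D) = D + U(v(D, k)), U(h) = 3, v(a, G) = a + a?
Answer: 733051/519183 ≈ 1.4119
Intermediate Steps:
v(a, G) = 2*a
R(k, D) = -6 + D (R(k, D) = -9 + (D + 3) = -9 + (3 + D) = -6 + D)
L(A) = 43 + A (L(A) = (-6 + A) - 1*(-49) = (-6 + A) + 49 = 43 + A)
B(Q, s) = 54 (B(Q, s) = (-2 + 47) + 9 = 45 + 9 = 54)
L(-21)/B(-191, 182) - 38632/(-38458) = (43 - 21)/54 - 38632/(-38458) = 22*(1/54) - 38632*(-1/38458) = 11/27 + 19316/19229 = 733051/519183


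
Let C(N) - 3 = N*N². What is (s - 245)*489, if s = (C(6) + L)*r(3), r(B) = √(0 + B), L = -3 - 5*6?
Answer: -119805 + 90954*√3 ≈ 37732.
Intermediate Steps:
L = -33 (L = -3 - 30 = -33)
r(B) = √B
C(N) = 3 + N³ (C(N) = 3 + N*N² = 3 + N³)
s = 186*√3 (s = ((3 + 6³) - 33)*√3 = ((3 + 216) - 33)*√3 = (219 - 33)*√3 = 186*√3 ≈ 322.16)
(s - 245)*489 = (186*√3 - 245)*489 = (-245 + 186*√3)*489 = -119805 + 90954*√3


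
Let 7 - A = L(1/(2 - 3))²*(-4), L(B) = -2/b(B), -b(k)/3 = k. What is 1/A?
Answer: 9/79 ≈ 0.11392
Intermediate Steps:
b(k) = -3*k
L(B) = 2/(3*B) (L(B) = -2*(-1/(3*B)) = -(-2)/(3*B) = 2/(3*B))
A = 79/9 (A = 7 - (2/(3*(1/(2 - 3))))²*(-4) = 7 - (2/(3*(1/(-1))))²*(-4) = 7 - ((⅔)/(-1))²*(-4) = 7 - ((⅔)*(-1))²*(-4) = 7 - (-⅔)²*(-4) = 7 - 4*(-4)/9 = 7 - 1*(-16/9) = 7 + 16/9 = 79/9 ≈ 8.7778)
1/A = 1/(79/9) = 9/79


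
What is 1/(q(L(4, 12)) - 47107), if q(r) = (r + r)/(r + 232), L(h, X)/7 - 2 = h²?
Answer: -179/8432027 ≈ -2.1229e-5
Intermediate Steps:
L(h, X) = 14 + 7*h²
q(r) = 2*r/(232 + r) (q(r) = (2*r)/(232 + r) = 2*r/(232 + r))
1/(q(L(4, 12)) - 47107) = 1/(2*(14 + 7*4²)/(232 + (14 + 7*4²)) - 47107) = 1/(2*(14 + 7*16)/(232 + (14 + 7*16)) - 47107) = 1/(2*(14 + 112)/(232 + (14 + 112)) - 47107) = 1/(2*126/(232 + 126) - 47107) = 1/(2*126/358 - 47107) = 1/(2*126*(1/358) - 47107) = 1/(126/179 - 47107) = 1/(-8432027/179) = -179/8432027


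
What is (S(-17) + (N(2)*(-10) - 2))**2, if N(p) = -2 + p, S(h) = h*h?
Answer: 82369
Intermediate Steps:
S(h) = h**2
(S(-17) + (N(2)*(-10) - 2))**2 = ((-17)**2 + ((-2 + 2)*(-10) - 2))**2 = (289 + (0*(-10) - 2))**2 = (289 + (0 - 2))**2 = (289 - 2)**2 = 287**2 = 82369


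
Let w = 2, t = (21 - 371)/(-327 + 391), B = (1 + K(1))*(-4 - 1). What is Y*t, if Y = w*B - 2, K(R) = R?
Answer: 1925/16 ≈ 120.31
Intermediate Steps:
B = -10 (B = (1 + 1)*(-4 - 1) = 2*(-5) = -10)
t = -175/32 (t = -350/64 = -350*1/64 = -175/32 ≈ -5.4688)
Y = -22 (Y = 2*(-10) - 2 = -20 - 2 = -22)
Y*t = -22*(-175/32) = 1925/16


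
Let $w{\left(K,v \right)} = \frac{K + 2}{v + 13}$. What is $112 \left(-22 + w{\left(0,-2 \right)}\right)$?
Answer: $- \frac{26880}{11} \approx -2443.6$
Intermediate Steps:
$w{\left(K,v \right)} = \frac{2 + K}{13 + v}$
$112 \left(-22 + w{\left(0,-2 \right)}\right) = 112 \left(-22 + \frac{2 + 0}{13 - 2}\right) = 112 \left(-22 + \frac{1}{11} \cdot 2\right) = 112 \left(-22 + \frac{2}{11}\right) = 112 \left(- \frac{240}{11}\right) = - \frac{26880}{11}$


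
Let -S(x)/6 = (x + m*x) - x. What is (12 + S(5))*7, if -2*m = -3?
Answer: -231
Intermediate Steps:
m = 3/2 (m = -½*(-3) = 3/2 ≈ 1.5000)
S(x) = -9*x (S(x) = -6*((x + 3*x/2) - x) = -6*(5*x/2 - x) = -9*x)
(12 + S(5))*7 = (12 - 9*5)*7 = (12 - 45)*7 = -33*7 = -231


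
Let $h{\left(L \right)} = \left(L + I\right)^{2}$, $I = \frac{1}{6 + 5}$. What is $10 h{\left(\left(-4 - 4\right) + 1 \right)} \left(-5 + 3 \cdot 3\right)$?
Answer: $\frac{231040}{121} \approx 1909.4$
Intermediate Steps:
$I = \frac{1}{11} \approx 0.090909$
$h{\left(L \right)} = \left(\frac{1}{11} + L\right)^{2}$ ($h{\left(L \right)} = \left(L + \frac{1}{11}\right)^{2} = \left(\frac{1}{11} + L\right)^{2}$)
$10 h{\left(\left(-4 - 4\right) + 1 \right)} \left(-5 + 3 \cdot 3\right) = 10 \frac{\left(1 + 11 \left(\left(-4 - 4\right) + 1\right)\right)^{2}}{121} \left(-5 + 3 \cdot 3\right) = 10 \frac{\left(1 + 11 \left(-8 + 1\right)\right)^{2}}{121} \left(-5 + 9\right) = 10 \frac{\left(1 + 11 \left(-7\right)\right)^{2}}{121} \cdot 4 = 10 \frac{\left(1 - 77\right)^{2}}{121} \cdot 4 = 10 \frac{\left(-76\right)^{2}}{121} \cdot 4 = 10 \cdot \frac{1}{121} \cdot 5776 \cdot 4 = 10 \cdot \frac{5776}{121} \cdot 4 = \frac{57760}{121} \cdot 4 = \frac{231040}{121}$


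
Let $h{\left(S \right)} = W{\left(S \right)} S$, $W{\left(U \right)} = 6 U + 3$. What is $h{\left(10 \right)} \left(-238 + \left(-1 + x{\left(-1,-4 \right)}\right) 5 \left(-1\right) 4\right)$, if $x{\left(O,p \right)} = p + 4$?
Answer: $-137340$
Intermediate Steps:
$W{\left(U \right)} = 3 + 6 U$
$x{\left(O,p \right)} = 4 + p$
$h{\left(S \right)} = S \left(3 + 6 S\right)$ ($h{\left(S \right)} = \left(3 + 6 S\right) S = S \left(3 + 6 S\right)$)
$h{\left(10 \right)} \left(-238 + \left(-1 + x{\left(-1,-4 \right)}\right) 5 \left(-1\right) 4\right) = 3 \cdot 10 \left(1 + 2 \cdot 10\right) \left(-238 + \left(-1 + \left(4 - 4\right)\right) 5 \left(-1\right) 4\right) = 3 \cdot 10 \left(1 + 20\right) \left(-238 + \left(-1 + 0\right) 5 \left(-1\right) 4\right) = 3 \cdot 10 \cdot 21 \left(-238 + \left(-1\right) 5 \left(-1\right) 4\right) = 630 \left(-238 + \left(-5\right) \left(-1\right) 4\right) = 630 \left(-238 + 5 \cdot 4\right) = 630 \left(-238 + 20\right) = 630 \left(-218\right) = -137340$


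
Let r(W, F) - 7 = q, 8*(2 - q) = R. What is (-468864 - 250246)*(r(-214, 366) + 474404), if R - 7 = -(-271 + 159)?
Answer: -1364577742675/4 ≈ -3.4114e+11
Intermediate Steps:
R = 119 (R = 7 - (-271 + 159) = 7 - 1*(-112) = 7 + 112 = 119)
q = -103/8 (q = 2 - ⅛*119 = 2 - 119/8 = -103/8 ≈ -12.875)
r(W, F) = -47/8 (r(W, F) = 7 - 103/8 = -47/8)
(-468864 - 250246)*(r(-214, 366) + 474404) = (-468864 - 250246)*(-47/8 + 474404) = -719110*3795185/8 = -1364577742675/4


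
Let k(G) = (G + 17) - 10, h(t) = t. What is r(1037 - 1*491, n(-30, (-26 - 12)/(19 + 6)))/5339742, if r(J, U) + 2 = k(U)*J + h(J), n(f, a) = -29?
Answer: -5734/2669871 ≈ -0.0021477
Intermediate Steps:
k(G) = 7 + G (k(G) = (17 + G) - 10 = 7 + G)
r(J, U) = -2 + J + J*(7 + U) (r(J, U) = -2 + ((7 + U)*J + J) = -2 + (J*(7 + U) + J) = -2 + (J + J*(7 + U)) = -2 + J + J*(7 + U))
r(1037 - 1*491, n(-30, (-26 - 12)/(19 + 6)))/5339742 = (-2 + (1037 - 1*491) + (1037 - 1*491)*(7 - 29))/5339742 = (-2 + (1037 - 491) + (1037 - 491)*(-22))*(1/5339742) = (-2 + 546 + 546*(-22))*(1/5339742) = (-2 + 546 - 12012)*(1/5339742) = -11468*1/5339742 = -5734/2669871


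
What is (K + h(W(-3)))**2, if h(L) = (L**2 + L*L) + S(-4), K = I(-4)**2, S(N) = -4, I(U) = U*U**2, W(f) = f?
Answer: 16892100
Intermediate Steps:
I(U) = U**3
K = 4096 (K = ((-4)**3)**2 = (-64)**2 = 4096)
h(L) = -4 + 2*L**2 (h(L) = (L**2 + L*L) - 4 = (L**2 + L**2) - 4 = 2*L**2 - 4 = -4 + 2*L**2)
(K + h(W(-3)))**2 = (4096 + (-4 + 2*(-3)**2))**2 = (4096 + (-4 + 2*9))**2 = (4096 + (-4 + 18))**2 = (4096 + 14)**2 = 4110**2 = 16892100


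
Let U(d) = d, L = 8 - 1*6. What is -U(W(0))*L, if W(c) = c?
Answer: 0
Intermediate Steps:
L = 2 (L = 8 - 6 = 2)
-U(W(0))*L = -0*2 = -1*0 = 0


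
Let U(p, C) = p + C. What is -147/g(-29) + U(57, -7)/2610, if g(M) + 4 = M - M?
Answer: 38387/1044 ≈ 36.769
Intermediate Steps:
g(M) = -4 (g(M) = -4 + (M - M) = -4 + 0 = -4)
U(p, C) = C + p
-147/g(-29) + U(57, -7)/2610 = -147/(-4) + (-7 + 57)/2610 = -147*(-¼) + 50*(1/2610) = 147/4 + 5/261 = 38387/1044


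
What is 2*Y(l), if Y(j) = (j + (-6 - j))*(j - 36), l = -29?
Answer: 780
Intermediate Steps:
Y(j) = 216 - 6*j (Y(j) = -6*(-36 + j) = 216 - 6*j)
2*Y(l) = 2*(216 - 6*(-29)) = 2*(216 + 174) = 2*390 = 780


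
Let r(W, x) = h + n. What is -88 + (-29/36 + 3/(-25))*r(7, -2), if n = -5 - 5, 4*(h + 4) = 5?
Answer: -91439/1200 ≈ -76.199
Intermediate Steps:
h = -11/4 (h = -4 + (1/4)*5 = -4 + 5/4 = -11/4 ≈ -2.7500)
n = -10
r(W, x) = -51/4 (r(W, x) = -11/4 - 10 = -51/4)
-88 + (-29/36 + 3/(-25))*r(7, -2) = -88 + (-29/36 + 3/(-25))*(-51/4) = -88 + (-29*1/36 + 3*(-1/25))*(-51/4) = -88 + (-29/36 - 3/25)*(-51/4) = -88 - 833/900*(-51/4) = -88 + 14161/1200 = -91439/1200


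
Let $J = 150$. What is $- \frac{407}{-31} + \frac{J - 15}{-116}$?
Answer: $\frac{43027}{3596} \approx 11.965$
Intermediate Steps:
$- \frac{407}{-31} + \frac{J - 15}{-116} = - \frac{407}{-31} + \frac{150 - 15}{-116} = \left(-407\right) \left(- \frac{1}{31}\right) + \left(150 - 15\right) \left(- \frac{1}{116}\right) = \frac{407}{31} + 135 \left(- \frac{1}{116}\right) = \frac{407}{31} - \frac{135}{116} = \frac{43027}{3596}$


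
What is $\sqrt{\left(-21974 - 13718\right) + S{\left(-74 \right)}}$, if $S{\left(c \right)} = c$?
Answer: $3 i \sqrt{3974} \approx 189.12 i$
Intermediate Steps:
$\sqrt{\left(-21974 - 13718\right) + S{\left(-74 \right)}} = \sqrt{\left(-21974 - 13718\right) - 74} = \sqrt{-35692 - 74} = \sqrt{-35766} = 3 i \sqrt{3974}$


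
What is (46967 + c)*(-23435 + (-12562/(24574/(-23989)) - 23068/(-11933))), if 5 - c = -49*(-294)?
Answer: -4848694432046632/13329161 ≈ -3.6377e+8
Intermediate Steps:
c = -14401 (c = 5 - (-49)*(-294) = 5 - 1*14406 = 5 - 14406 = -14401)
(46967 + c)*(-23435 + (-12562/(24574/(-23989)) - 23068/(-11933))) = (46967 - 14401)*(-23435 + (-12562/(24574/(-23989)) - 23068/(-11933))) = 32566*(-23435 + (-12562/(24574*(-1/23989)) - 23068*(-1/11933))) = 32566*(-23435 + (-12562/(-24574/23989) + 23068/11933)) = 32566*(-23435 + (-12562*(-23989/24574) + 23068/11933)) = 32566*(-23435 + (13697719/1117 + 23068/11933)) = 32566*(-23435 + 163480647783/13329161) = 32566*(-148888240252/13329161) = -4848694432046632/13329161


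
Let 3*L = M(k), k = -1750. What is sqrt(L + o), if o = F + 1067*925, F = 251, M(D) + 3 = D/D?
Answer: 2*sqrt(2221257)/3 ≈ 993.59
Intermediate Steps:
M(D) = -2 (M(D) = -3 + D/D = -3 + 1 = -2)
L = -2/3 (L = (1/3)*(-2) = -2/3 ≈ -0.66667)
o = 987226 (o = 251 + 1067*925 = 251 + 986975 = 987226)
sqrt(L + o) = sqrt(-2/3 + 987226) = sqrt(2961676/3) = 2*sqrt(2221257)/3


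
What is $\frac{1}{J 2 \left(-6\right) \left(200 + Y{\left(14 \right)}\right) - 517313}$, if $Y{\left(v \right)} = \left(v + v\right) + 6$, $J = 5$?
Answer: $- \frac{1}{531353} \approx -1.882 \cdot 10^{-6}$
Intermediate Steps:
$Y{\left(v \right)} = 6 + 2 v$ ($Y{\left(v \right)} = 2 v + 6 = 6 + 2 v$)
$\frac{1}{J 2 \left(-6\right) \left(200 + Y{\left(14 \right)}\right) - 517313} = \frac{1}{5 \cdot 2 \left(-6\right) \left(200 + \left(6 + 2 \cdot 14\right)\right) - 517313} = \frac{1}{10 \left(-6\right) \left(200 + \left(6 + 28\right)\right) - 517313} = \frac{1}{- 60 \left(200 + 34\right) - 517313} = \frac{1}{\left(-60\right) 234 - 517313} = \frac{1}{-14040 - 517313} = \frac{1}{-531353} = - \frac{1}{531353}$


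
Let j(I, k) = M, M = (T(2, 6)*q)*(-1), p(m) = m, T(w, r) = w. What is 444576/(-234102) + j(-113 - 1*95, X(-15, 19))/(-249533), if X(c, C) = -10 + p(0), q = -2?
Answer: -1680868476/885093551 ≈ -1.8991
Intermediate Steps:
M = 4 (M = (2*(-2))*(-1) = -4*(-1) = 4)
X(c, C) = -10 (X(c, C) = -10 + 0 = -10)
j(I, k) = 4
444576/(-234102) + j(-113 - 1*95, X(-15, 19))/(-249533) = 444576/(-234102) + 4/(-249533) = 444576*(-1/234102) + 4*(-1/249533) = -6736/3547 - 4/249533 = -1680868476/885093551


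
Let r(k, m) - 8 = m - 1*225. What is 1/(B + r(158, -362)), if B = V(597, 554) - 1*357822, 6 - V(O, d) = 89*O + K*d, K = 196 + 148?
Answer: -1/602104 ≈ -1.6608e-6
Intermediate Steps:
K = 344
r(k, m) = -217 + m (r(k, m) = 8 + (m - 1*225) = 8 + (m - 225) = 8 + (-225 + m) = -217 + m)
V(O, d) = 6 - 344*d - 89*O (V(O, d) = 6 - (89*O + 344*d) = 6 + (-344*d - 89*O) = 6 - 344*d - 89*O)
B = -601525 (B = (6 - 344*554 - 89*597) - 1*357822 = (6 - 190576 - 53133) - 357822 = -243703 - 357822 = -601525)
1/(B + r(158, -362)) = 1/(-601525 + (-217 - 362)) = 1/(-601525 - 579) = 1/(-602104) = -1/602104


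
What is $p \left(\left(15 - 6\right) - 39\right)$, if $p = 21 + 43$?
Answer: $-1920$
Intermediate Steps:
$p = 64$
$p \left(\left(15 - 6\right) - 39\right) = 64 \left(\left(15 - 6\right) - 39\right) = 64 \left(9 - 39\right) = 64 \left(-30\right) = -1920$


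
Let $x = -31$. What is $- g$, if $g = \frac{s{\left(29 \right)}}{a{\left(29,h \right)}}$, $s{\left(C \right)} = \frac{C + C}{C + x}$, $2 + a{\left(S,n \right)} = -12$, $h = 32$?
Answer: $- \frac{29}{14} \approx -2.0714$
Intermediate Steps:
$a{\left(S,n \right)} = -14$ ($a{\left(S,n \right)} = -2 - 12 = -14$)
$s{\left(C \right)} = \frac{2 C}{-31 + C}$ ($s{\left(C \right)} = \frac{C + C}{C - 31} = \frac{2 C}{-31 + C}$)
$g = \frac{29}{14}$ ($g = \frac{2 \cdot 29 \frac{1}{-31 + 29}}{-14} = 2 \cdot 29 \frac{1}{-2} \left(- \frac{1}{14}\right) = 2 \cdot 29 \left(- \frac{1}{2}\right) \left(- \frac{1}{14}\right) = \left(-29\right) \left(- \frac{1}{14}\right) = \frac{29}{14} \approx 2.0714$)
$- g = \left(-1\right) \frac{29}{14} = - \frac{29}{14}$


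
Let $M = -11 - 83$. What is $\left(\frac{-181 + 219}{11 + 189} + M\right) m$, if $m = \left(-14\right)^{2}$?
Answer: $- \frac{459669}{25} \approx -18387.0$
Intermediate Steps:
$M = -94$
$m = 196$
$\left(\frac{-181 + 219}{11 + 189} + M\right) m = \left(\frac{-181 + 219}{11 + 189} - 94\right) 196 = \left(\frac{38}{200} - 94\right) 196 = \left(38 \cdot \frac{1}{200} - 94\right) 196 = \left(\frac{19}{100} - 94\right) 196 = \left(- \frac{9381}{100}\right) 196 = - \frac{459669}{25}$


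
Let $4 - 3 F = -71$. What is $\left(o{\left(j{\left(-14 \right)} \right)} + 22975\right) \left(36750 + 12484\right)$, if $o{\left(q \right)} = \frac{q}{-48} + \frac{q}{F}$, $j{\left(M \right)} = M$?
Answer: $\frac{339341381663}{300} \approx 1.1311 \cdot 10^{9}$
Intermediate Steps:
$F = 25$ ($F = \frac{4}{3} - - \frac{71}{3} = \frac{4}{3} + \frac{71}{3} = 25$)
$o{\left(q \right)} = \frac{23 q}{1200}$ ($o{\left(q \right)} = \frac{q}{-48} + \frac{q}{25} = q \left(- \frac{1}{48}\right) + q \frac{1}{25} = - \frac{q}{48} + \frac{q}{25} = \frac{23 q}{1200}$)
$\left(o{\left(j{\left(-14 \right)} \right)} + 22975\right) \left(36750 + 12484\right) = \left(\frac{23}{1200} \left(-14\right) + 22975\right) \left(36750 + 12484\right) = \left(- \frac{161}{600} + 22975\right) 49234 = \frac{13784839}{600} \cdot 49234 = \frac{339341381663}{300}$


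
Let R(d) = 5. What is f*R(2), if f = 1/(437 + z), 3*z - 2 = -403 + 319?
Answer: 15/1229 ≈ 0.012205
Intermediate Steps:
z = -82/3 (z = ⅔ + (-403 + 319)/3 = ⅔ + (⅓)*(-84) = ⅔ - 28 = -82/3 ≈ -27.333)
f = 3/1229 (f = 1/(437 - 82/3) = 1/(1229/3) = 3/1229 ≈ 0.0024410)
f*R(2) = (3/1229)*5 = 15/1229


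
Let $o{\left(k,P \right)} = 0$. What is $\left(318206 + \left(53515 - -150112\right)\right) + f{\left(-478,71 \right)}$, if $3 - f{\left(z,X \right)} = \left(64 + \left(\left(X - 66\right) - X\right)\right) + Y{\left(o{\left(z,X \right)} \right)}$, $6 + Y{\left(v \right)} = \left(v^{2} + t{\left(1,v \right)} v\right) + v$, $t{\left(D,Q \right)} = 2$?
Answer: $521844$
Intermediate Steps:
$Y{\left(v \right)} = -6 + v^{2} + 3 v$ ($Y{\left(v \right)} = -6 + \left(\left(v^{2} + 2 v\right) + v\right) = -6 + \left(v^{2} + 3 v\right) = -6 + v^{2} + 3 v$)
$f{\left(z,X \right)} = 11$ ($f{\left(z,X \right)} = 3 - \left(\left(64 + \left(\left(X - 66\right) - X\right)\right) + \left(-6 + 0^{2} + 3 \cdot 0\right)\right) = 3 - \left(\left(64 + \left(\left(X - 66\right) - X\right)\right) + \left(-6 + 0 + 0\right)\right) = 3 - \left(\left(64 + \left(\left(-66 + X\right) - X\right)\right) - 6\right) = 3 - \left(\left(64 - 66\right) - 6\right) = 3 - \left(-2 - 6\right) = 3 - -8 = 3 + 8 = 11$)
$\left(318206 + \left(53515 - -150112\right)\right) + f{\left(-478,71 \right)} = \left(318206 + \left(53515 - -150112\right)\right) + 11 = \left(318206 + \left(53515 + 150112\right)\right) + 11 = \left(318206 + 203627\right) + 11 = 521833 + 11 = 521844$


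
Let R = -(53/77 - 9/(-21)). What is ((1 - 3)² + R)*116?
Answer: 25752/77 ≈ 334.44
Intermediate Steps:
R = -86/77 (R = -(53*(1/77) - 9*(-1/21)) = -(53/77 + 3/7) = -1*86/77 = -86/77 ≈ -1.1169)
((1 - 3)² + R)*116 = ((1 - 3)² - 86/77)*116 = ((-2)² - 86/77)*116 = (4 - 86/77)*116 = (222/77)*116 = 25752/77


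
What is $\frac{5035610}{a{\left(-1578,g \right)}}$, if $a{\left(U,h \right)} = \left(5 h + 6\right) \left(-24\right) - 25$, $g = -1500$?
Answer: $\frac{5035610}{179831} \approx 28.002$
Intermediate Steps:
$a{\left(U,h \right)} = -169 - 120 h$ ($a{\left(U,h \right)} = \left(6 + 5 h\right) \left(-24\right) - 25 = \left(-144 - 120 h\right) - 25 = -169 - 120 h$)
$\frac{5035610}{a{\left(-1578,g \right)}} = \frac{5035610}{-169 - -180000} = \frac{5035610}{-169 + 180000} = \frac{5035610}{179831}$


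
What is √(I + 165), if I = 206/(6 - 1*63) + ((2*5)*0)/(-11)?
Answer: √524343/57 ≈ 12.704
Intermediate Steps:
I = -206/57 (I = 206/(6 - 63) + (10*0)*(-1/11) = 206/(-57) + 0*(-1/11) = 206*(-1/57) + 0 = -206/57 + 0 = -206/57 ≈ -3.6140)
√(I + 165) = √(-206/57 + 165) = √(9199/57) = √524343/57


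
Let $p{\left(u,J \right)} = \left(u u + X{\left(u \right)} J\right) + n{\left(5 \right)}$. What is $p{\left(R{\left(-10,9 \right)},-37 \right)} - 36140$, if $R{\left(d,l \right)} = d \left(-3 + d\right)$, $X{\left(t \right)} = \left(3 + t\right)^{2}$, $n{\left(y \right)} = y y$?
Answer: $-673708$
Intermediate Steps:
$n{\left(y \right)} = y^{2}$
$p{\left(u,J \right)} = 25 + u^{2} + J \left(3 + u\right)^{2}$ ($p{\left(u,J \right)} = \left(u u + \left(3 + u\right)^{2} J\right) + 5^{2} = \left(u^{2} + J \left(3 + u\right)^{2}\right) + 25 = 25 + u^{2} + J \left(3 + u\right)^{2}$)
$p{\left(R{\left(-10,9 \right)},-37 \right)} - 36140 = \left(25 + \left(- 10 \left(-3 - 10\right)\right)^{2} - 37 \left(3 - 10 \left(-3 - 10\right)\right)^{2}\right) - 36140 = \left(25 + \left(\left(-10\right) \left(-13\right)\right)^{2} - 37 \left(3 - -130\right)^{2}\right) - 36140 = \left(25 + 130^{2} - 37 \left(3 + 130\right)^{2}\right) - 36140 = \left(25 + 16900 - 37 \cdot 133^{2}\right) - 36140 = \left(25 + 16900 - 654493\right) - 36140 = -637568 - 36140 = -673708$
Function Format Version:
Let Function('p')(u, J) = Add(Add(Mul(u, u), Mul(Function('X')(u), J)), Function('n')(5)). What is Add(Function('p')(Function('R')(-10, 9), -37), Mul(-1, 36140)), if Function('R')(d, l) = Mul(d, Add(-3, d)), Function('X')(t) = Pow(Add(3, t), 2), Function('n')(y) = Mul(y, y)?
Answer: -673708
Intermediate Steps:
Function('n')(y) = Pow(y, 2)
Function('p')(u, J) = Add(25, Pow(u, 2), Mul(J, Pow(Add(3, u), 2))) (Function('p')(u, J) = Add(Add(Mul(u, u), Mul(Pow(Add(3, u), 2), J)), Pow(5, 2)) = Add(Add(Pow(u, 2), Mul(J, Pow(Add(3, u), 2))), 25) = Add(25, Pow(u, 2), Mul(J, Pow(Add(3, u), 2))))
Add(Function('p')(Function('R')(-10, 9), -37), Mul(-1, 36140)) = Add(Add(25, Pow(Mul(-10, Add(-3, -10)), 2), Mul(-37, Pow(Add(3, Mul(-10, Add(-3, -10))), 2))), Mul(-1, 36140)) = Add(Add(25, Pow(Mul(-10, -13), 2), Mul(-37, Pow(Add(3, Mul(-10, -13)), 2))), -36140) = Add(Add(25, Pow(130, 2), Mul(-37, Pow(Add(3, 130), 2))), -36140) = Add(Add(25, 16900, Mul(-37, Pow(133, 2))), -36140) = Add(Add(25, 16900, Mul(-37, 17689)), -36140) = Add(Add(25, 16900, -654493), -36140) = Add(-637568, -36140) = -673708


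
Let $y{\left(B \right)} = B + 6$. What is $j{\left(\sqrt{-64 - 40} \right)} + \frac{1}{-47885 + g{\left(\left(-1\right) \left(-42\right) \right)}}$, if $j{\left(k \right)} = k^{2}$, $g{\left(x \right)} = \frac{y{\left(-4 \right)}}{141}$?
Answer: $- \frac{702185573}{6751783} \approx -104.0$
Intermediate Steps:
$y{\left(B \right)} = 6 + B$
$g{\left(x \right)} = \frac{2}{141}$ ($g{\left(x \right)} = \frac{6 - 4}{141} = 2 \cdot \frac{1}{141} = \frac{2}{141}$)
$j{\left(\sqrt{-64 - 40} \right)} + \frac{1}{-47885 + g{\left(\left(-1\right) \left(-42\right) \right)}} = \left(\sqrt{-64 - 40}\right)^{2} + \frac{1}{-47885 + \frac{2}{141}} = \left(\sqrt{-104}\right)^{2} + \frac{1}{- \frac{6751783}{141}} = \left(2 i \sqrt{26}\right)^{2} - \frac{141}{6751783} = -104 - \frac{141}{6751783} = - \frac{702185573}{6751783}$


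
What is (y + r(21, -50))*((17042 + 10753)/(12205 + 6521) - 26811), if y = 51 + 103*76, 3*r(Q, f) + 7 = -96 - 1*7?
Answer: -3937125744419/18726 ≈ -2.1025e+8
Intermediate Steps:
r(Q, f) = -110/3 (r(Q, f) = -7/3 + (-96 - 1*7)/3 = -7/3 + (-96 - 7)/3 = -7/3 + (⅓)*(-103) = -7/3 - 103/3 = -110/3)
y = 7879 (y = 51 + 7828 = 7879)
(y + r(21, -50))*((17042 + 10753)/(12205 + 6521) - 26811) = (7879 - 110/3)*((17042 + 10753)/(12205 + 6521) - 26811) = 23527*(27795/18726 - 26811)/3 = 23527*(27795*(1/18726) - 26811)/3 = 23527*(9265/6242 - 26811)/3 = (23527/3)*(-167344997/6242) = -3937125744419/18726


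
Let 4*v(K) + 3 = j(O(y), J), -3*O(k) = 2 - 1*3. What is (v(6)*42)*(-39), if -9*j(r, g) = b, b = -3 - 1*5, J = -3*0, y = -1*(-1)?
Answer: 1729/2 ≈ 864.50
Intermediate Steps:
y = 1
J = 0
O(k) = ⅓ (O(k) = -(2 - 1*3)/3 = -(2 - 3)/3 = -⅓*(-1) = ⅓)
b = -8 (b = -3 - 5 = -8)
j(r, g) = 8/9 (j(r, g) = -⅑*(-8) = 8/9)
v(K) = -19/36 (v(K) = -¾ + (¼)*(8/9) = -¾ + 2/9 = -19/36)
(v(6)*42)*(-39) = -19/36*42*(-39) = -133/6*(-39) = 1729/2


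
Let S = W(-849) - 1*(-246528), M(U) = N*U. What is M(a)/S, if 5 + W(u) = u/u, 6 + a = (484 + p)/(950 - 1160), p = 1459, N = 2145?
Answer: -458029/3451336 ≈ -0.13271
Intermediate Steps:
a = -3203/210 (a = -6 + (484 + 1459)/(950 - 1160) = -6 + 1943/(-210) = -6 + 1943*(-1/210) = -6 - 1943/210 = -3203/210 ≈ -15.252)
W(u) = -4 (W(u) = -5 + u/u = -5 + 1 = -4)
M(U) = 2145*U
S = 246524 (S = -4 - 1*(-246528) = -4 + 246528 = 246524)
M(a)/S = (2145*(-3203/210))/246524 = -458029/14*1/246524 = -458029/3451336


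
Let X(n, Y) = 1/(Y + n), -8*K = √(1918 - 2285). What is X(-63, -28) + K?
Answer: -1/91 - I*√367/8 ≈ -0.010989 - 2.3947*I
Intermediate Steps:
K = -I*√367/8 (K = -√(1918 - 2285)/8 = -I*√367/8 ≈ -2.3947*I)
X(-63, -28) + K = 1/(-28 - 63) - I*√367/8 = 1/(-91) - I*√367/8 = -1/91 - I*√367/8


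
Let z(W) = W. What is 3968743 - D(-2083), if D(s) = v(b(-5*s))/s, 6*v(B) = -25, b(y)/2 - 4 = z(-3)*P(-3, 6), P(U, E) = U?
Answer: 49601349989/12498 ≈ 3.9687e+6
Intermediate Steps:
b(y) = 26 (b(y) = 8 + 2*(-3*(-3)) = 8 + 2*9 = 8 + 18 = 26)
v(B) = -25/6 (v(B) = (1/6)*(-25) = -25/6)
D(s) = -25/(6*s)
3968743 - D(-2083) = 3968743 - (-25)/(6*(-2083)) = 3968743 - (-25)*(-1)/(6*2083) = 3968743 - 1*25/12498 = 3968743 - 25/12498 = 49601349989/12498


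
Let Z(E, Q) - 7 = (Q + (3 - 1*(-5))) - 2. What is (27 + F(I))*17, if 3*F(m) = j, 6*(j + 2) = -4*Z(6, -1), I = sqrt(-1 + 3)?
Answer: 1207/3 ≈ 402.33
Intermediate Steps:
Z(E, Q) = 13 + Q (Z(E, Q) = 7 + ((Q + (3 - 1*(-5))) - 2) = 7 + ((Q + (3 + 5)) - 2) = 7 + ((Q + 8) - 2) = 7 + ((8 + Q) - 2) = 7 + (6 + Q) = 13 + Q)
I = sqrt(2) ≈ 1.4142
j = -10 (j = -2 + (-4*(13 - 1))/6 = -2 + (-4*12)/6 = -2 + (1/6)*(-48) = -2 - 8 = -10)
F(m) = -10/3 (F(m) = (1/3)*(-10) = -10/3)
(27 + F(I))*17 = (27 - 10/3)*17 = (71/3)*17 = 1207/3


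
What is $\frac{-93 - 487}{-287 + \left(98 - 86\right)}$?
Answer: $\frac{116}{55} \approx 2.1091$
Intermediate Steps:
$\frac{-93 - 487}{-287 + \left(98 - 86\right)} = - \frac{580}{-287 + 12} = - \frac{580}{-275} = \left(-580\right) \left(- \frac{1}{275}\right) = \frac{116}{55}$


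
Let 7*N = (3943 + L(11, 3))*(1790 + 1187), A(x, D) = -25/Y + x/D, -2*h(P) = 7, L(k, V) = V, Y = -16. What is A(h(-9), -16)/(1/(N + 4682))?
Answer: 41966307/14 ≈ 2.9976e+6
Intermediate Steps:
h(P) = -7/2 (h(P) = -½*7 = -7/2)
A(x, D) = 25/16 + x/D (A(x, D) = -25/(-16) + x/D = -25*(-1/16) + x/D = 25/16 + x/D)
N = 11747242/7 (N = ((3943 + 3)*(1790 + 1187))/7 = (3946*2977)/7 = (⅐)*11747242 = 11747242/7 ≈ 1.6782e+6)
A(h(-9), -16)/(1/(N + 4682)) = (25/16 - 7/2/(-16))/(1/(11747242/7 + 4682)) = (25/16 - 7/2*(-1/16))/(1/(11780016/7)) = (25/16 + 7/32)/(7/11780016) = (57/32)*(11780016/7) = 41966307/14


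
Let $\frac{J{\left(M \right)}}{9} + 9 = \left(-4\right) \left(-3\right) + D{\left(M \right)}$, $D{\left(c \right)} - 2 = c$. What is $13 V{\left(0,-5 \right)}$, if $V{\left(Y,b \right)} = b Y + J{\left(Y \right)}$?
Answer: $585$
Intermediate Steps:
$D{\left(c \right)} = 2 + c$
$J{\left(M \right)} = 45 + 9 M$ ($J{\left(M \right)} = -81 + 9 \left(\left(-4\right) \left(-3\right) + \left(2 + M\right)\right) = -81 + 9 \left(12 + \left(2 + M\right)\right) = -81 + 9 \left(14 + M\right) = -81 + \left(126 + 9 M\right) = 45 + 9 M$)
$V{\left(Y,b \right)} = 45 + 9 Y + Y b$ ($V{\left(Y,b \right)} = b Y + \left(45 + 9 Y\right) = Y b + \left(45 + 9 Y\right) = 45 + 9 Y + Y b$)
$13 V{\left(0,-5 \right)} = 13 \left(45 + 9 \cdot 0 + 0 \left(-5\right)\right) = 13 \left(45 + 0 + 0\right) = 13 \cdot 45 = 585$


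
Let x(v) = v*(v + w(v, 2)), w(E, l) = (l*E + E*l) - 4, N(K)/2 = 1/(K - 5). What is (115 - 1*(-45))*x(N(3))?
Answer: 1440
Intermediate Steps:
N(K) = 2/(-5 + K) (N(K) = 2/(K - 5) = 2/(-5 + K))
w(E, l) = -4 + 2*E*l (w(E, l) = (E*l + E*l) - 4 = 2*E*l - 4 = -4 + 2*E*l)
x(v) = v*(-4 + 5*v) (x(v) = v*(v + (-4 + 2*v*2)) = v*(v + (-4 + 4*v)) = v*(-4 + 5*v))
(115 - 1*(-45))*x(N(3)) = (115 - 1*(-45))*((2/(-5 + 3))*(-4 + 5*(2/(-5 + 3)))) = (115 + 45)*((2/(-2))*(-4 + 5*(2/(-2)))) = 160*((2*(-½))*(-4 + 5*(2*(-½)))) = 160*(-(-4 + 5*(-1))) = 160*(-(-4 - 5)) = 160*(-1*(-9)) = 160*9 = 1440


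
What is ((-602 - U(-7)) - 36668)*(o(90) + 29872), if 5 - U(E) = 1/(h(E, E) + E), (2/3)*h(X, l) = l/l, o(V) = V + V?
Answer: -1120193764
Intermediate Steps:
o(V) = 2*V
h(X, l) = 3/2 (h(X, l) = 3*(l/l)/2 = (3/2)*1 = 3/2)
U(E) = 5 - 1/(3/2 + E)
((-602 - U(-7)) - 36668)*(o(90) + 29872) = ((-602 - (13 + 10*(-7))/(3 + 2*(-7))) - 36668)*(2*90 + 29872) = ((-602 - (13 - 70)/(3 - 14)) - 36668)*(180 + 29872) = ((-602 - (-57)/(-11)) - 36668)*30052 = ((-602 - (-1)*(-57)/11) - 36668)*30052 = ((-602 - 1*57/11) - 36668)*30052 = ((-602 - 57/11) - 36668)*30052 = (-6679/11 - 36668)*30052 = -410027/11*30052 = -1120193764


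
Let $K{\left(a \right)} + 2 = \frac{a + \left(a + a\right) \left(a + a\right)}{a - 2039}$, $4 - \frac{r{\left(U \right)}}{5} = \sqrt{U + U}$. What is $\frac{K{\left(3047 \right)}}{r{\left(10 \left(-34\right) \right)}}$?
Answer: $\frac{12379289}{292320} + \frac{12379289 i \sqrt{170}}{584640} \approx 42.348 + 276.08 i$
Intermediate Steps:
$r{\left(U \right)} = 20 - 5 \sqrt{2} \sqrt{U}$ ($r{\left(U \right)} = 20 - 5 \sqrt{U + U} = 20 - 5 \sqrt{2 U} = 20 - 5 \sqrt{2} \sqrt{U}$)
$K{\left(a \right)} = -2 + \frac{a + 4 a^{2}}{-2039 + a}$ ($K{\left(a \right)} = -2 + \frac{a + \left(a + a\right) \left(a + a\right)}{a - 2039} = -2 + \frac{a + 2 a 2 a}{-2039 + a} = -2 + \frac{a + 4 a^{2}}{-2039 + a}$)
$\frac{K{\left(3047 \right)}}{r{\left(10 \left(-34\right) \right)}} = \frac{\frac{1}{-2039 + 3047} \left(4078 - 3047 + 4 \cdot 3047^{2}\right)}{20 - 5 \sqrt{2} \sqrt{10 \left(-34\right)}} = \frac{\frac{1}{1008} \left(4078 - 3047 + 4 \cdot 9284209\right)}{20 - 5 \sqrt{2} \sqrt{-340}} = \frac{\frac{1}{1008} \left(4078 - 3047 + 37136836\right)}{20 - 5 \sqrt{2} \cdot 2 i \sqrt{85}} = \frac{\frac{1}{1008} \cdot 37137867}{20 - 10 i \sqrt{170}} = \frac{12379289}{336 \left(20 - 10 i \sqrt{170}\right)}$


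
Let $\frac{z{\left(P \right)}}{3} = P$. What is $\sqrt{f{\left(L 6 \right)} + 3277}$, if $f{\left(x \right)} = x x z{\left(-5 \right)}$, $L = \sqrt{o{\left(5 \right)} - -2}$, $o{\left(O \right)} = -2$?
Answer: $\sqrt{3277} \approx 57.245$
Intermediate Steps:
$z{\left(P \right)} = 3 P$
$L = 0$ ($L = \sqrt{-2 - -2} = \sqrt{-2 + \left(-4 + 6\right)} = \sqrt{-2 + 2} = \sqrt{0} = 0$)
$f{\left(x \right)} = - 15 x^{2}$ ($f{\left(x \right)} = x x 3 \left(-5\right) = x^{2} \left(-15\right) = - 15 x^{2}$)
$\sqrt{f{\left(L 6 \right)} + 3277} = \sqrt{- 15 \left(0 \cdot 6\right)^{2} + 3277} = \sqrt{- 15 \cdot 0^{2} + 3277} = \sqrt{\left(-15\right) 0 + 3277} = \sqrt{0 + 3277} = \sqrt{3277}$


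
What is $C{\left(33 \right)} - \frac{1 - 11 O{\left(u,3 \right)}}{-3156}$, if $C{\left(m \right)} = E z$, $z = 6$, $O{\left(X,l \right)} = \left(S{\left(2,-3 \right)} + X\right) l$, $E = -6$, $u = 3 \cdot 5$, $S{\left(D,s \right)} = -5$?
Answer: $- \frac{113945}{3156} \approx -36.104$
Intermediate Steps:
$u = 15$
$O{\left(X,l \right)} = l \left(-5 + X\right)$ ($O{\left(X,l \right)} = \left(-5 + X\right) l = l \left(-5 + X\right)$)
$C{\left(m \right)} = -36$ ($C{\left(m \right)} = \left(-6\right) 6 = -36$)
$C{\left(33 \right)} - \frac{1 - 11 O{\left(u,3 \right)}}{-3156} = -36 - \frac{1 - 11 \cdot 3 \left(-5 + 15\right)}{-3156} = -36 - \left(1 - 11 \cdot 3 \cdot 10\right) \left(- \frac{1}{3156}\right) = -36 - \left(1 - 330\right) \left(- \frac{1}{3156}\right) = -36 - \left(-329\right) \left(- \frac{1}{3156}\right) = -36 - \frac{329}{3156} = - \frac{113945}{3156}$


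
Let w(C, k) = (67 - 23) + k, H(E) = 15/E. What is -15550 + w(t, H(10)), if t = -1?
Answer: -31009/2 ≈ -15505.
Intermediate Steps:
w(C, k) = 44 + k
-15550 + w(t, H(10)) = -15550 + (44 + 15/10) = -15550 + (44 + 15*(1/10)) = -15550 + (44 + 3/2) = -15550 + 91/2 = -31009/2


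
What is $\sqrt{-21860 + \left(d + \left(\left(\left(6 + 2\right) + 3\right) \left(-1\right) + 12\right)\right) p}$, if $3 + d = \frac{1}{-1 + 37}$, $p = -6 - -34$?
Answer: $\frac{i \sqrt{197237}}{3} \approx 148.04 i$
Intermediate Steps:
$p = 28$ ($p = -6 + 34 = 28$)
$d = - \frac{107}{36}$ ($d = -3 + \frac{1}{-1 + 37} = -3 + \frac{1}{36} = - \frac{107}{36} \approx -2.9722$)
$\sqrt{-21860 + \left(d + \left(\left(\left(6 + 2\right) + 3\right) \left(-1\right) + 12\right)\right) p} = \sqrt{-21860 + \left(- \frac{107}{36} + \left(\left(\left(6 + 2\right) + 3\right) \left(-1\right) + 12\right)\right) 28} = \sqrt{-21860 + \left(- \frac{107}{36} + \left(\left(8 + 3\right) \left(-1\right) + 12\right)\right) 28} = \sqrt{-21860 + \left(- \frac{107}{36} + \left(11 \left(-1\right) + 12\right)\right) 28} = \sqrt{-21860 + \left(- \frac{107}{36} + \left(-11 + 12\right)\right) 28} = \sqrt{-21860 + \left(- \frac{107}{36} + 1\right) 28} = \sqrt{-21860 - \frac{497}{9}} = \sqrt{- \frac{197237}{9}} = \frac{i \sqrt{197237}}{3}$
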